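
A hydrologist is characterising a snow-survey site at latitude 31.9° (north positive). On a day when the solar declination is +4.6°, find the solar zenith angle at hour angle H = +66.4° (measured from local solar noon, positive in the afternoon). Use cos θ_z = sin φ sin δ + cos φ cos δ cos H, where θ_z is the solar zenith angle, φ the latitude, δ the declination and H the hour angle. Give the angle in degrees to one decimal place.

67.6°

cos θ_z = sin φ sin δ + cos φ cos δ cos H = (0.5284)(0.0802) + (0.8490)(0.9968)(0.4003) = 0.3811.
θ_z = arccos(0.3811) = 67.60°.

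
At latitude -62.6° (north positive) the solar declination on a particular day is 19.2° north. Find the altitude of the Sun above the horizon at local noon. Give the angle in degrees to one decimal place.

8.2°

At local solar noon the hour angle is zero, so the elevation is 90° − |φ − δ| = 90° − |-62.6° − (19.2°)| = 90° − 81.8° = 8.2°.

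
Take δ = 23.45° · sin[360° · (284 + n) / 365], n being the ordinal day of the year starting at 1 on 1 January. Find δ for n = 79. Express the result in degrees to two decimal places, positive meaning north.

360 × (284 + 79) / 365 = 358.027°; sin(358.027°) = -0.0344.
δ = 23.45 × -0.0344 = -0.807° ≈ -0.81°.

-0.81°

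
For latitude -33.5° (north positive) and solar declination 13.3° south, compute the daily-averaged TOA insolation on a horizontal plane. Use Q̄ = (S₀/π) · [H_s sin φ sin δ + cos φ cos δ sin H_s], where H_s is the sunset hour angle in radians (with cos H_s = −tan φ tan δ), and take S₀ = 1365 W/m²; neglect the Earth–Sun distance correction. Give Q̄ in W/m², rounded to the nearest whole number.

444 W/m²

cos H_s = −tan(-33.5°) · tan(-13.3°) = -0.1565, so H_s = arccos(-0.1565) = 99.00°. In radians, H_s = 1.7279.
H_s sin φ sin δ = 1.7279 × -0.5519 × -0.2300 = 0.2193.
cos φ cos δ sin H_s = 0.8339 × 0.9732 × 0.9877 = 0.8016.
Q̄ = (1365/π) × (0.2193 + 0.8016) = 434.49 × 1.0209 = 443.57 W/m².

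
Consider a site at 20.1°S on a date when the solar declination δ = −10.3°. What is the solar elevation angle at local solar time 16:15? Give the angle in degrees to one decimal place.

28.0°

Hour angle H = 15° × (16.25 − 12) = 63.75°.
With φ = -20.1°, δ = -10.3°, H = 63.75°: sin φ sin δ = 0.0614, cos φ cos δ cos H = 0.4087, so cos θ_z = 0.4701.
θ_z = arccos(0.4701) = 61.96°, so the elevation is 90° − 61.96° = 28.04°.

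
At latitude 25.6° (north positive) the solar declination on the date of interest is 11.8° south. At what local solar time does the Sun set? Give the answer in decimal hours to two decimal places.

17.62 h

−tan φ tan δ = −(0.4791)(-0.2089) = 0.1001; H_s = arccos(0.1001) = 84.26°.
Sunset is at 12 + H_s/15 = 12 + 5.617 = 17.617 h local solar time.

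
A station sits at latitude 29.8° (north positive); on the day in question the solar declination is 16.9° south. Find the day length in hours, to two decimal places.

−tan φ tan δ = −(0.5727)(-0.3038) = 0.1740; H_s = arccos(0.1740) = 79.98°.
Day length = 2 H_s / 15° h⁻¹ = 159.96° / 15 = 10.664 h.

10.66 hours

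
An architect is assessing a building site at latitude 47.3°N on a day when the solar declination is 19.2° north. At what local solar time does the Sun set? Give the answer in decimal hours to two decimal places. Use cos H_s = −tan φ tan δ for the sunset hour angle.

19.48 h

cos H_s = −tan(47.3°) · tan(19.2°) = -0.3774, so H_s = arccos(-0.3774) = 112.17°.
Sunset is at 12 + H_s/15 = 12 + 7.478 = 19.478 h local solar time.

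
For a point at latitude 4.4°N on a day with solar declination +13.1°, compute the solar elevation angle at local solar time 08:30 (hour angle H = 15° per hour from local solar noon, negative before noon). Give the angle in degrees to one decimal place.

37.5°

Hour angle H = 15° × (8.5 − 12) = -52.50°.
cos θ_z = sin φ sin δ + cos φ cos δ cos H = (0.0767)(0.2267) + (0.9971)(0.9740)(0.6088) = 0.6086.
θ_z = arccos(0.6086) = 52.51°, so the elevation is 90° − 52.51° = 37.49°.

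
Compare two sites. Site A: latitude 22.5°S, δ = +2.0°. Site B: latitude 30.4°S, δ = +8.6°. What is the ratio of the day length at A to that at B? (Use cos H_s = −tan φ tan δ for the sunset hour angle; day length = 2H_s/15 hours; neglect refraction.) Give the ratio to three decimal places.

1.050

A: H_s = arccos(−tan -22.5° · tan 2.0°) = 89.17°, so 2H_s/15 = 11.8893 h.
B: H_s = arccos(−tan -30.4° · tan 8.6°) = 84.91°, so 2H_s/15 = 11.3213 h.
Ratio A/B = 11.8893 / 11.3213 = 1.0502.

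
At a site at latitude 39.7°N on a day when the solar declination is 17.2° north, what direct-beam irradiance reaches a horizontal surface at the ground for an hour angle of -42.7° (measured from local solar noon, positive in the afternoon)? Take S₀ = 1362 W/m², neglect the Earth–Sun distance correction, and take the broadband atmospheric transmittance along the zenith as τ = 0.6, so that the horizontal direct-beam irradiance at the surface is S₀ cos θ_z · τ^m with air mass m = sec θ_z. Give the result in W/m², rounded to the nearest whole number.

493 W/m²

cos θ_z = sin φ sin δ + cos φ cos δ cos H = (0.6388)(0.2957) + (0.7694)(0.9553)(0.7349) = 0.7291.
Air mass m = 1/cos θ_z = 1/0.7291 = 1.372; τ^m = 0.6^1.372 = 0.4962.
Surface direct beam = 1362 × 0.7291 × 0.4962 = 492.74 W/m².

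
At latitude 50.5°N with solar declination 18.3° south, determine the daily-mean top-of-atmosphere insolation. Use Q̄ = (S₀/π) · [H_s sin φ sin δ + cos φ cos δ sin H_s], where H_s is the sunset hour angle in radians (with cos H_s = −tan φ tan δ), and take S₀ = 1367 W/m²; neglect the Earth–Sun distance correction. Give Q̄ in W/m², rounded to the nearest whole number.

cos H_s = −tan(50.5°) · tan(-18.3°) = 0.4012, so H_s = arccos(0.4012) = 66.35°. In radians, H_s = 1.1580.
H_s sin φ sin δ = 1.1580 × 0.7716 × -0.3140 = -0.2806.
cos φ cos δ sin H_s = 0.6361 × 0.9494 × 0.9160 = 0.5532.
Q̄ = (1367/π) × (-0.2806 + 0.5532) = 435.13 × 0.2726 = 118.62 W/m².

119 W/m²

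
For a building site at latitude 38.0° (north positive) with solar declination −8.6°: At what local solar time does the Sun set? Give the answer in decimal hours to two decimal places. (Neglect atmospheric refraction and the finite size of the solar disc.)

17.55 h

cos H_s = −tan(38.0°) · tan(-8.6°) = 0.1182, so H_s = arccos(0.1182) = 83.21°.
Sunset is at 12 + H_s/15 = 12 + 5.547 = 17.547 h local solar time.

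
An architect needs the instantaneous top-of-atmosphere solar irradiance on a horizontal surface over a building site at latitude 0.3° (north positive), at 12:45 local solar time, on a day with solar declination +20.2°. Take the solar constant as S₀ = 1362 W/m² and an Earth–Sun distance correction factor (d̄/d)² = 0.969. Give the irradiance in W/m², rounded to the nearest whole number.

Hour angle H = 15° × (12.75 − 12) = 11.25°.
cos θ_z = sin(0.3°) sin(20.2°) + cos(0.3°) cos(20.2°) cos(11.25°) = 0.0018 + 0.9204 = 0.9222.
Top-of-atmosphere irradiance = S₀ (d̄/d)² cos θ_z = 1362 × 0.969 × 0.9222 = 1217.10 W/m².

1217 W/m²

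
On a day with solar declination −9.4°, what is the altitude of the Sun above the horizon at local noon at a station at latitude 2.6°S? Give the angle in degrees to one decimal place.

83.2°

At local solar noon the hour angle is zero, so the elevation is 90° − |φ − δ| = 90° − |-2.6° − (-9.4°)| = 90° − 6.8° = 83.2°.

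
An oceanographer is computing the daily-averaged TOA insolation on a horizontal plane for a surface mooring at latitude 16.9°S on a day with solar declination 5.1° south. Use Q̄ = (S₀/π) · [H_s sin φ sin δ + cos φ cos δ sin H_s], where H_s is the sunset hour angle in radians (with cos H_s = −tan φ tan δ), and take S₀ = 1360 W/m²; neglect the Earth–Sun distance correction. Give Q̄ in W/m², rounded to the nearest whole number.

430 W/m²

−tan φ tan δ = −(-0.3038)(-0.0892) = -0.0271; H_s = arccos(-0.0271) = 91.55°. In radians, H_s = 1.5978.
H_s sin φ sin δ = 1.5978 × -0.2907 × -0.0889 = 0.0413.
cos φ cos δ sin H_s = 0.9568 × 0.9960 × 0.9996 = 0.9526.
Q̄ = (1360/π) × (0.0413 + 0.9526) = 432.90 × 0.9939 = 430.26 W/m².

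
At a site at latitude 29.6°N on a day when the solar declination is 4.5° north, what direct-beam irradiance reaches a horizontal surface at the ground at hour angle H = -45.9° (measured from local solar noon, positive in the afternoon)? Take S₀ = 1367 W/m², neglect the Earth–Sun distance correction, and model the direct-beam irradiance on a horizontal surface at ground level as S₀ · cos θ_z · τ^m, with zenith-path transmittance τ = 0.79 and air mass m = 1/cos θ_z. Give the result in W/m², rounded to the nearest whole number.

608 W/m²

cos θ_z = sin φ sin δ + cos φ cos δ cos H = (0.4939)(0.0785) + (0.8695)(0.9969)(0.6959) = 0.6420.
Air mass m = 1/cos θ_z = 1/0.6420 = 1.558; τ^m = 0.79^1.558 = 0.6926.
Surface direct beam = 1367 × 0.6420 × 0.6926 = 607.84 W/m².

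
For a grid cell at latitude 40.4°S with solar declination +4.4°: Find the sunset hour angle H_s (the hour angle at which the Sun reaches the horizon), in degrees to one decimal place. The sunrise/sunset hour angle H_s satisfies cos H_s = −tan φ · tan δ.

The sunset hour angle satisfies cos H_s = −tan φ tan δ = 0.0655, giving H_s = 86.24°.

86.2°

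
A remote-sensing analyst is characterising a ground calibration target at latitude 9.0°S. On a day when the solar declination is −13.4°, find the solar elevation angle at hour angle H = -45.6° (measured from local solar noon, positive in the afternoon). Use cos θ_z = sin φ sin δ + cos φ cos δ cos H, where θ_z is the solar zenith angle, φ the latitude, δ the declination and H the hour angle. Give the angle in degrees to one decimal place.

45.1°

With φ = -9.0°, δ = -13.4°, H = -45.60°: sin φ sin δ = 0.0363, cos φ cos δ cos H = 0.6722, so cos θ_z = 0.7085.
θ_z = arccos(0.7085) = 44.89°, so the elevation is 90° − 44.89° = 45.11°.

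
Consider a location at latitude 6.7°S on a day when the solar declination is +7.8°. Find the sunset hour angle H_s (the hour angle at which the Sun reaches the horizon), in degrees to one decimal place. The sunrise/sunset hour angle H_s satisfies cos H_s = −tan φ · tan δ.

89.1°

The sunset hour angle satisfies cos H_s = −tan φ tan δ = 0.0161, giving H_s = 89.08°.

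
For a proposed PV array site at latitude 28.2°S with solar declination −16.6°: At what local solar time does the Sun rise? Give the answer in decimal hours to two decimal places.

5.39 h

−tan φ tan δ = −(-0.5362)(-0.2981) = -0.1598; H_s = arccos(-0.1598) = 99.20°.
Sunrise is at 12 − H_s/15 = 12 − 6.613 = 5.387 h local solar time.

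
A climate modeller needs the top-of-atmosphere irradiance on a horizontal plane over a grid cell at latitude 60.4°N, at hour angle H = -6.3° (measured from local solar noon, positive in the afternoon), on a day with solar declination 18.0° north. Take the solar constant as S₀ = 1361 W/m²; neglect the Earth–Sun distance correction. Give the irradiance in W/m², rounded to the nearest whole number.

1001 W/m²

With φ = 60.4°, δ = 18.0°, H = -6.30°: sin φ sin δ = 0.2687, cos φ cos δ cos H = 0.4669, so cos θ_z = 0.7356.
Top-of-atmosphere irradiance = S₀ cos θ_z = 1361 × 0.7356 = 1001.15 W/m².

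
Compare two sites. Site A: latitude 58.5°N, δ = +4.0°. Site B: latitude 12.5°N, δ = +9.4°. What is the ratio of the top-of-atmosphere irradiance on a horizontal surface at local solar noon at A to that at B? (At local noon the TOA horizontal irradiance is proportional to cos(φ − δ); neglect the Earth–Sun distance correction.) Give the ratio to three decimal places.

0.582

A: cos θ_z = cos(58.5° − (4.0°)) = 0.5807.
B: cos θ_z = cos(12.5° − (9.4°)) = 0.9985.
Ratio A/B = 0.5807 / 0.9985 = 0.5816.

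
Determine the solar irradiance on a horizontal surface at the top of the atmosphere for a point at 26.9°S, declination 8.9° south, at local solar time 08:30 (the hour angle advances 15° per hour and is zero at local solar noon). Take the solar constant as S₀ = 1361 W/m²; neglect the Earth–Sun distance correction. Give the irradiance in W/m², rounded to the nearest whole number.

Hour angle H = 15° × (8.5 − 12) = -52.50°.
cos θ_z = sin φ sin δ + cos φ cos δ cos H = (-0.4524)(-0.1547) + (0.8918)(0.9880)(0.6088) = 0.6064.
Top-of-atmosphere irradiance = S₀ cos θ_z = 1361 × 0.6064 = 825.31 W/m².

825 W/m²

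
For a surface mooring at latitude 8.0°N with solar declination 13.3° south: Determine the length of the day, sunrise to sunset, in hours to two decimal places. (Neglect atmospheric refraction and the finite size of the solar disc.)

11.75 hours

−tan φ tan δ = −(0.1405)(-0.2364) = 0.0332; H_s = arccos(0.0332) = 88.10°.
Day length = 2 H_s / 15° h⁻¹ = 176.20° / 15 = 11.747 h.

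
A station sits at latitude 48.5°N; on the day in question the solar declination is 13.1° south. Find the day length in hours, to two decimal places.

cos H_s = −tan(48.5°) · tan(-13.1°) = 0.2630, so H_s = arccos(0.2630) = 74.75°.
Day length = 2 H_s / 15° h⁻¹ = 149.50° / 15 = 9.967 h.

9.97 hours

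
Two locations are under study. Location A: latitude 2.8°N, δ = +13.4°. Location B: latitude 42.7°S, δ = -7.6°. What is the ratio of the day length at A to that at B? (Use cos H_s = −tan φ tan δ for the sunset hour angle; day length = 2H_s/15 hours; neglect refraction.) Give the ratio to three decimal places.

A: H_s = arccos(−tan 2.8° · tan 13.4°) = 90.67°, so 2H_s/15 = 12.0893 h.
B: H_s = arccos(−tan -42.7° · tan -7.6°) = 97.07°, so 2H_s/15 = 12.9427 h.
Ratio A/B = 12.0893 / 12.9427 = 0.9341.

0.934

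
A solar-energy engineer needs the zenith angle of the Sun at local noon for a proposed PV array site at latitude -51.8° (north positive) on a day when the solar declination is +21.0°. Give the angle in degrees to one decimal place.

72.8°

At local solar noon the hour angle is zero, so the zenith angle is |φ − δ| = |-51.8° − (21.0°)| = 72.8°.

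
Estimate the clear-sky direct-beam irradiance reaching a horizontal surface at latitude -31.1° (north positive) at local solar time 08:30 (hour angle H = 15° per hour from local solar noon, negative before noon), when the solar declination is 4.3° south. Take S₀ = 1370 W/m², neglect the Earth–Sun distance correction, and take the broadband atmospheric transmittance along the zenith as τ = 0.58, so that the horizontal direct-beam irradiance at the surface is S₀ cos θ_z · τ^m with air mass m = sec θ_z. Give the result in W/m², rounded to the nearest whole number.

Hour angle H = 15° × (8.5 − 12) = -52.50°.
cos θ_z = sin φ sin δ + cos φ cos δ cos H = (-0.5165)(-0.0750) + (0.8563)(0.9972)(0.6088) = 0.5586.
Air mass m = 1/cos θ_z = 1/0.5586 = 1.790; τ^m = 0.58^1.790 = 0.3772.
Surface direct beam = 1370 × 0.5586 × 0.3772 = 288.66 W/m².

289 W/m²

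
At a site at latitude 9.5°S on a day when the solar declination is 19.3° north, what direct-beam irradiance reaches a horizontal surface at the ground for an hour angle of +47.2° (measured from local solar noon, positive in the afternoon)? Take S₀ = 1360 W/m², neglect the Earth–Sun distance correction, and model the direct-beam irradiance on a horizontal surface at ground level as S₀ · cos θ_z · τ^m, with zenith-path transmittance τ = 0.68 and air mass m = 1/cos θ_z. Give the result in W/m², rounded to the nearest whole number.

403 W/m²

cos θ_z = sin φ sin δ + cos φ cos δ cos H = (-0.1650)(0.3305) + (0.9863)(0.9438)(0.6794) = 0.5779.
Air mass m = 1/cos θ_z = 1/0.5779 = 1.730; τ^m = 0.68^1.730 = 0.5131.
Surface direct beam = 1360 × 0.5779 × 0.5131 = 403.27 W/m².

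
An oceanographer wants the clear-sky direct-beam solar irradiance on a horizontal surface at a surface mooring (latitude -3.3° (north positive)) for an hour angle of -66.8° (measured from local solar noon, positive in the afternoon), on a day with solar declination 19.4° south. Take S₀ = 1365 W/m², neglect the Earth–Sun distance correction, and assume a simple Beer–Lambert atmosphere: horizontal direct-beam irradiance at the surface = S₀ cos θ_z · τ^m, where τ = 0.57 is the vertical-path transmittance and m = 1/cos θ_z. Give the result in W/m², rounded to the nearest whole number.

126 W/m²

cos θ_z = sin φ sin δ + cos φ cos δ cos H = (-0.0576)(-0.3322) + (0.9983)(0.9432)(0.3939) = 0.3900.
Air mass m = 1/cos θ_z = 1/0.3900 = 2.564; τ^m = 0.57^2.564 = 0.2366.
Surface direct beam = 1365 × 0.3900 × 0.2366 = 125.95 W/m².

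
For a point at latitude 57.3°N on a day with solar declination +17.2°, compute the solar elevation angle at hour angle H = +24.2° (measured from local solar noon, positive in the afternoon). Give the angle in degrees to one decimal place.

46.0°

cos θ_z = sin φ sin δ + cos φ cos δ cos H = (0.8415)(0.2957) + (0.5402)(0.9553)(0.9121) = 0.7195.
θ_z = arccos(0.7195) = 43.99°, so the elevation is 90° − 43.99° = 46.01°.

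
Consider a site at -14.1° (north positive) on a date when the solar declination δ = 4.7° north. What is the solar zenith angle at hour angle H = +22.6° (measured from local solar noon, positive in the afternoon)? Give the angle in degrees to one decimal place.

cos θ_z = sin(-14.1°) sin(4.7°) + cos(-14.1°) cos(4.7°) cos(22.60°) = -0.0200 + 0.8924 = 0.8724.
θ_z = arccos(0.8724) = 29.26°.

29.3°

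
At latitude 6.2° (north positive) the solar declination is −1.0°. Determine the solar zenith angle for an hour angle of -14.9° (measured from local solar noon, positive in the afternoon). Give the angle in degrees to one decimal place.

16.5°

cos θ_z = sin(6.2°) sin(-1.0°) + cos(6.2°) cos(-1.0°) cos(-14.90°) = -0.0019 + 0.9606 = 0.9587.
θ_z = arccos(0.9587) = 16.52°.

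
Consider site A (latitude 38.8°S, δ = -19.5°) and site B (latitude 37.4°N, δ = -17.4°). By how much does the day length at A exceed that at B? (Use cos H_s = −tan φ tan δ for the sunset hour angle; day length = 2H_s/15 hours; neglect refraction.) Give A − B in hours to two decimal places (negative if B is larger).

A: H_s = arccos(−tan -38.8° · tan -19.5°) = 106.54°, so 2H_s/15 = 14.2053 h.
B: H_s = arccos(−tan 37.4° · tan -17.4°) = 76.14°, so 2H_s/15 = 10.1520 h.
A − B = 14.2053 − 10.1520 = 4.0533 h.

+4.05 h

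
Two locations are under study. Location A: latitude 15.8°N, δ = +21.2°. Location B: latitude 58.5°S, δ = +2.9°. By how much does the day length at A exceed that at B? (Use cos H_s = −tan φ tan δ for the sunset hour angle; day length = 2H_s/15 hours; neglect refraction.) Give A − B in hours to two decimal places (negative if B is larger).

A: H_s = arccos(−tan 15.8° · tan 21.2°) = 96.30°, so 2H_s/15 = 12.8400 h.
B: H_s = arccos(−tan -58.5° · tan 2.9°) = 85.26°, so 2H_s/15 = 11.3680 h.
A − B = 12.8400 − 11.3680 = 1.4720 h.

+1.47 h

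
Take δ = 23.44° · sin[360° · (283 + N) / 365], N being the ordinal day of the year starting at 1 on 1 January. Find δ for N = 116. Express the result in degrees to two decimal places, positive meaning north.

360 × (283 + 116) / 365 = 393.534°; sin(393.534°) = 0.5524.
δ = 23.44 × 0.5524 = 12.948° ≈ +12.95°.

+12.95°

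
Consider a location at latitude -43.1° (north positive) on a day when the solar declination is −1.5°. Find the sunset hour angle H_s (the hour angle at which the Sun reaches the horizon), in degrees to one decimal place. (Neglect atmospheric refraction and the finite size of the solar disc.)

The sunset hour angle satisfies cos H_s = −tan φ tan δ = -0.0245, giving H_s = 91.40°.

91.4°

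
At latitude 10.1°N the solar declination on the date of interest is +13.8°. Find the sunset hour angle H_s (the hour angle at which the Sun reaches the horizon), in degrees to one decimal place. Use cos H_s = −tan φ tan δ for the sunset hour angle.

92.5°

cos H_s = −tan(10.1°) · tan(13.8°) = -0.0438, so H_s = arccos(-0.0438) = 92.51°.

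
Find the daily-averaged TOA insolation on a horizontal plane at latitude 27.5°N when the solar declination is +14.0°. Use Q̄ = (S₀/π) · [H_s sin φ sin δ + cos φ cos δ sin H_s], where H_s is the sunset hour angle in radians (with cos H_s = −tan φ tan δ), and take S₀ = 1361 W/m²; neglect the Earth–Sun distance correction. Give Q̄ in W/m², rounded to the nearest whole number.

452 W/m²

−tan φ tan δ = −(0.5206)(0.2493) = -0.1298; H_s = arccos(-0.1298) = 97.46°. In radians, H_s = 1.7010.
H_s sin φ sin δ = 1.7010 × 0.4617 × 0.2419 = 0.1900.
cos φ cos δ sin H_s = 0.8870 × 0.9703 × 0.9915 = 0.8533.
Q̄ = (1361/π) × (0.1900 + 0.8533) = 433.22 × 1.0433 = 451.98 W/m².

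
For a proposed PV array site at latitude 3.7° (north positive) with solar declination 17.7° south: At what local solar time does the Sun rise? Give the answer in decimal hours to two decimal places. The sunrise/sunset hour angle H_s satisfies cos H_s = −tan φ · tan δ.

6.08 h

The sunset hour angle satisfies cos H_s = −tan φ tan δ = 0.0206, giving H_s = 88.82°.
Sunrise is at 12 − H_s/15 = 12 − 5.921 = 6.079 h local solar time.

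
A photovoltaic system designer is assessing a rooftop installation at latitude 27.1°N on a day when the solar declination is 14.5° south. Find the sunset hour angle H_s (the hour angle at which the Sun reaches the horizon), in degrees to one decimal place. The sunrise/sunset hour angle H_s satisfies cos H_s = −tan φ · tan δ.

82.4°

cos H_s = −tan(27.1°) · tan(-14.5°) = 0.1323, so H_s = arccos(0.1323) = 82.40°.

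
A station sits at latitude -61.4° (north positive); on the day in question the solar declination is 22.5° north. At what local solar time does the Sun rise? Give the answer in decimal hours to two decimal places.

The sunset hour angle satisfies cos H_s = −tan φ tan δ = 0.7597, giving H_s = 40.56°.
Sunrise is at 12 − H_s/15 = 12 − 2.704 = 9.296 h local solar time.

9.30 h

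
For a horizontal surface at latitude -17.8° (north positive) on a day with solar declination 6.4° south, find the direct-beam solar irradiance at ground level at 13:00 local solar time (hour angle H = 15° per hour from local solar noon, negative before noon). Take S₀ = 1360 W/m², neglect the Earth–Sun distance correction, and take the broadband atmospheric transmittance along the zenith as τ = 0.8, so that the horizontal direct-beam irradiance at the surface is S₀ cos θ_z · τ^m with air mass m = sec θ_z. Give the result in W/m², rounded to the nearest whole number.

1019 W/m²

Hour angle H = 15° × (13 − 12) = 15.00°.
cos θ_z = sin φ sin δ + cos φ cos δ cos H = (-0.3057)(-0.1115) + (0.9521)(0.9938)(0.9659) = 0.9480.
Air mass m = 1/cos θ_z = 1/0.9480 = 1.055; τ^m = 0.8^1.055 = 0.7902.
Surface direct beam = 1360 × 0.9480 × 0.7902 = 1018.79 W/m².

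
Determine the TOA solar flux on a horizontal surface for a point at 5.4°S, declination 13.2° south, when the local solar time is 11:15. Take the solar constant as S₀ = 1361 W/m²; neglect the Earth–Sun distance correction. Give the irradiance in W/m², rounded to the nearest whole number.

1323 W/m²

Hour angle H = 15° × (11.25 − 12) = -11.25°.
With φ = -5.4°, δ = -13.2°, H = -11.25°: sin φ sin δ = 0.0215, cos φ cos δ cos H = 0.9506, so cos θ_z = 0.9721.
Top-of-atmosphere irradiance = S₀ cos θ_z = 1361 × 0.9721 = 1323.03 W/m².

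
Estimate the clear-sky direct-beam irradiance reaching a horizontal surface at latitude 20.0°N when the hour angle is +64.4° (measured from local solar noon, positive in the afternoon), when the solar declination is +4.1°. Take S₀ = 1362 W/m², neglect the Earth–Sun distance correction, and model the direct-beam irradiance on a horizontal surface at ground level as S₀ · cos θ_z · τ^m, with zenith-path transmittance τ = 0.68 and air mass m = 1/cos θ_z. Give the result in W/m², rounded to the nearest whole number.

cos θ_z = sin φ sin δ + cos φ cos δ cos H = (0.3420)(0.0715) + (0.9397)(0.9974)(0.4321) = 0.4294.
Air mass m = 1/cos θ_z = 1/0.4294 = 2.329; τ^m = 0.68^2.329 = 0.4073.
Surface direct beam = 1362 × 0.4294 × 0.4073 = 238.21 W/m².

238 W/m²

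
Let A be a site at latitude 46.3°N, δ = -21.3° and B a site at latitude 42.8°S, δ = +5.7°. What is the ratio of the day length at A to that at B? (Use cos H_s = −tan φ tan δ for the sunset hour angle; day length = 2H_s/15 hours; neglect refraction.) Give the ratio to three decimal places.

A: H_s = arccos(−tan 46.3° · tan -21.3°) = 65.92°, so 2H_s/15 = 8.7893 h.
B: H_s = arccos(−tan -42.8° · tan 5.7°) = 84.70°, so 2H_s/15 = 11.2933 h.
Ratio A/B = 8.7893 / 11.2933 = 0.7783.

0.778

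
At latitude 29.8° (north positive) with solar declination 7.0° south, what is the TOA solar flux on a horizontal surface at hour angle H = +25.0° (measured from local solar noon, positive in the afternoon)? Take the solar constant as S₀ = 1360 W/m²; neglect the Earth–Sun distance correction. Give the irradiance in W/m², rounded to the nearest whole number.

979 W/m²

cos θ_z = sin(29.8°) sin(-7.0°) + cos(29.8°) cos(-7.0°) cos(25.00°) = -0.0606 + 0.7806 = 0.7200.
Top-of-atmosphere irradiance = S₀ cos θ_z = 1360 × 0.7200 = 979.20 W/m².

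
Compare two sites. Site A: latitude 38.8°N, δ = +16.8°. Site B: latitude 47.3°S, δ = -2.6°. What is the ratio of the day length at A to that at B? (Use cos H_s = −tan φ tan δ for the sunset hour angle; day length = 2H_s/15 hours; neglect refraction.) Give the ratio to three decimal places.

A: H_s = arccos(−tan 38.8° · tan 16.8°) = 104.05°, so 2H_s/15 = 13.8733 h.
B: H_s = arccos(−tan -47.3° · tan -2.6°) = 92.82°, so 2H_s/15 = 12.3760 h.
Ratio A/B = 13.8733 / 12.3760 = 1.1210.

1.121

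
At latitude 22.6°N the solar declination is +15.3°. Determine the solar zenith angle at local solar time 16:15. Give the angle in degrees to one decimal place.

60.3°

Hour angle H = 15° × (16.25 − 12) = 63.75°.
cos θ_z = sin(22.6°) sin(15.3°) + cos(22.6°) cos(15.3°) cos(63.75°) = 0.1014 + 0.3939 = 0.4953.
θ_z = arccos(0.4953) = 60.31°.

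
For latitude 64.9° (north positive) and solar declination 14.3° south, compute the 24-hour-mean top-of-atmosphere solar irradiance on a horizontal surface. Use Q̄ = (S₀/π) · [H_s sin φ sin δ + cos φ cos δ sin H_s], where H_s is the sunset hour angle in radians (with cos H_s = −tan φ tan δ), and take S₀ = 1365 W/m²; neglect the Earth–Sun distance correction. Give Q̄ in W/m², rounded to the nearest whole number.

cos H_s = −tan(64.9°) · tan(-14.3°) = 0.5441, so H_s = arccos(0.5441) = 57.04°. In radians, H_s = 0.9955.
H_s sin φ sin δ = 0.9955 × 0.9056 × -0.2470 = -0.2227.
cos φ cos δ sin H_s = 0.4242 × 0.9690 × 0.8390 = 0.3449.
Q̄ = (1365/π) × (-0.2227 + 0.3449) = 434.49 × 0.1222 = 53.09 W/m².

53 W/m²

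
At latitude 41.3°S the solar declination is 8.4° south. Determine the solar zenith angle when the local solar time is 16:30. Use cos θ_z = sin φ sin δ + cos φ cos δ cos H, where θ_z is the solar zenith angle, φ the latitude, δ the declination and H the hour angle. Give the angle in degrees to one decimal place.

67.6°

Hour angle H = 15° × (16.5 − 12) = 67.50°.
With φ = -41.3°, δ = -8.4°, H = 67.50°: sin φ sin δ = 0.0964, cos φ cos δ cos H = 0.2844, so cos θ_z = 0.3808.
θ_z = arccos(0.3808) = 67.62°.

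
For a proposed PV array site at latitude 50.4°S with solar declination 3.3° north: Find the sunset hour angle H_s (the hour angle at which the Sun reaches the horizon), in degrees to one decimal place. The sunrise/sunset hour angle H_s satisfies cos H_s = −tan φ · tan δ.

86.0°

−tan φ tan δ = −(-1.2088)(0.0577) = 0.0697; H_s = arccos(0.0697) = 86.00°.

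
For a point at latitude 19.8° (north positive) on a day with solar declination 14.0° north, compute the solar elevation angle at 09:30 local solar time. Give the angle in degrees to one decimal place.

Hour angle H = 15° × (9.5 − 12) = -37.50°.
With φ = 19.8°, δ = 14.0°, H = -37.50°: sin φ sin δ = 0.0819, cos φ cos δ cos H = 0.7243, so cos θ_z = 0.8062.
θ_z = arccos(0.8062) = 36.27°, so the elevation is 90° − 36.27° = 53.73°.

53.7°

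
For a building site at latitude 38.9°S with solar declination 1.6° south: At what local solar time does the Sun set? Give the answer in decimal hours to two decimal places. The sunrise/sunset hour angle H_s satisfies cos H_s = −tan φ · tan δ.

The sunset hour angle satisfies cos H_s = −tan φ tan δ = -0.0225, giving H_s = 91.29°.
Sunset is at 12 + H_s/15 = 12 + 6.086 = 18.086 h local solar time.

18.09 h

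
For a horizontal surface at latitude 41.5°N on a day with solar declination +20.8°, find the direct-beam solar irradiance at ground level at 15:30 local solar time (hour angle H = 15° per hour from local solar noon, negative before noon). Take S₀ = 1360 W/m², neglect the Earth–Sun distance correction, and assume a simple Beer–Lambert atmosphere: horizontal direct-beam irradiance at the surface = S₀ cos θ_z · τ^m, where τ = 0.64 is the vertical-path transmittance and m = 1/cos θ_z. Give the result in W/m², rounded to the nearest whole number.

458 W/m²

Hour angle H = 15° × (15.5 − 12) = 52.50°.
cos θ_z = sin φ sin δ + cos φ cos δ cos H = (0.6626)(0.3551) + (0.7490)(0.9348)(0.6088) = 0.6615.
Air mass m = 1/cos θ_z = 1/0.6615 = 1.512; τ^m = 0.64^1.512 = 0.5093.
Surface direct beam = 1360 × 0.6615 × 0.5093 = 458.19 W/m².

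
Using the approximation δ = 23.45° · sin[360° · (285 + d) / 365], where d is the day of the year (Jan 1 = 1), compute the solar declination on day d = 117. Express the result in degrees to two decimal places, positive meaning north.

360 × (285 + 117) / 365 = 396.493°; sin(396.493°) = 0.5947.
δ = 23.45 × 0.5947 = 13.946° ≈ +13.95°.

+13.95°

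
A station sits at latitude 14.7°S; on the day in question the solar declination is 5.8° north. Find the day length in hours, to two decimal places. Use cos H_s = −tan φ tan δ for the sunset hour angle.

The sunset hour angle satisfies cos H_s = −tan φ tan δ = 0.0266, giving H_s = 88.48°.
Day length = 2 H_s / 15° h⁻¹ = 176.96° / 15 = 11.797 h.

11.80 hours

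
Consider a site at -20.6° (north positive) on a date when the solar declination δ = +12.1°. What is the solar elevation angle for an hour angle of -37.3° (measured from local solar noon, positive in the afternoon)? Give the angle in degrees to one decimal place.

40.9°

cos θ_z = sin(-20.6°) sin(12.1°) + cos(-20.6°) cos(12.1°) cos(-37.30°) = -0.0738 + 0.7281 = 0.6543.
θ_z = arccos(0.6543) = 49.13°, so the elevation is 90° − 49.13° = 40.87°.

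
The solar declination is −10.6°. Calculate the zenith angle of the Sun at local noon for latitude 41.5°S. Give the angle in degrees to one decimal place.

30.9°

At local solar noon the hour angle is zero, so the zenith angle is |φ − δ| = |-41.5° − (-10.6°)| = 30.9°.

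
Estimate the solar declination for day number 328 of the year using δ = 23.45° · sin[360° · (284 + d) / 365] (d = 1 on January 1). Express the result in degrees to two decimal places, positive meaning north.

-21.01°

360 × (284 + 328) / 365 = 603.616°; sin(603.616°) = -0.8958.
δ = 23.45 × -0.8958 = -21.007° ≈ -21.01°.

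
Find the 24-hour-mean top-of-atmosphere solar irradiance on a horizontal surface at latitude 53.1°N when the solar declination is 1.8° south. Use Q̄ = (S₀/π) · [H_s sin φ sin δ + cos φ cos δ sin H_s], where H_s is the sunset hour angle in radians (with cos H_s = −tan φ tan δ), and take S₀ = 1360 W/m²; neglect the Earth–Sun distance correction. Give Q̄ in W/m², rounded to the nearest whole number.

The sunset hour angle satisfies cos H_s = −tan φ tan δ = 0.0419, giving H_s = 87.60°. In radians, H_s = 1.5289.
H_s sin φ sin δ = 1.5289 × 0.7997 × -0.0314 = -0.0384.
cos φ cos δ sin H_s = 0.6004 × 0.9995 × 0.9991 = 0.5996.
Q̄ = (1360/π) × (-0.0384 + 0.5996) = 432.90 × 0.5612 = 242.94 W/m².

243 W/m²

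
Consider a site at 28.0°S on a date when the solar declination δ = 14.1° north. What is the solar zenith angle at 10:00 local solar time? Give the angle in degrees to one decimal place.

51.2°

Hour angle H = 15° × (10 − 12) = -30.00°.
With φ = -28.0°, δ = 14.1°, H = -30.00°: sin φ sin δ = -0.1144, cos φ cos δ cos H = 0.7416, so cos θ_z = 0.6272.
θ_z = arccos(0.6272) = 51.16°.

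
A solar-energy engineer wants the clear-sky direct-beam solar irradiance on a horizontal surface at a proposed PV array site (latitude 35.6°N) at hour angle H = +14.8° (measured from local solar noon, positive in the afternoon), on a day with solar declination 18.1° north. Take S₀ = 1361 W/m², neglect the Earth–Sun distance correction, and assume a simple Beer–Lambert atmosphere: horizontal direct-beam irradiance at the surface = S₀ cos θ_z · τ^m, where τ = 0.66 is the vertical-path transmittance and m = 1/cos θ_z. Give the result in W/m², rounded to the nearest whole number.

807 W/m²

cos θ_z = sin φ sin δ + cos φ cos δ cos H = (0.5821)(0.3107) + (0.8131)(0.9505)(0.9668) = 0.9281.
Air mass m = 1/cos θ_z = 1/0.9281 = 1.077; τ^m = 0.66^1.077 = 0.6392.
Surface direct beam = 1361 × 0.9281 × 0.6392 = 807.40 W/m².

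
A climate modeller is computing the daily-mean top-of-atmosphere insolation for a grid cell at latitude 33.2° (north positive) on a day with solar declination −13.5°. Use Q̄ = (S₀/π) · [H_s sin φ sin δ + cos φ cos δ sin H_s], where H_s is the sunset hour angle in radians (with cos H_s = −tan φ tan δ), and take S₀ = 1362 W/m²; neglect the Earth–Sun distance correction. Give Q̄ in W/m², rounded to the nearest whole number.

The sunset hour angle satisfies cos H_s = −tan φ tan δ = 0.1571, giving H_s = 80.96°. In radians, H_s = 1.4130.
H_s sin φ sin δ = 1.4130 × 0.5476 × -0.2334 = -0.1806.
cos φ cos δ sin H_s = 0.8368 × 0.9724 × 0.9876 = 0.8036.
Q̄ = (1362/π) × (-0.1806 + 0.8036) = 433.54 × 0.6230 = 270.10 W/m².

270 W/m²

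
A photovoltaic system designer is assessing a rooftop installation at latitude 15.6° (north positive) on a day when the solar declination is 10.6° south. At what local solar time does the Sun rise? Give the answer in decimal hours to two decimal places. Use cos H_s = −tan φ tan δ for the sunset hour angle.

6.20 h

The sunset hour angle satisfies cos H_s = −tan φ tan δ = 0.0523, giving H_s = 87.00°.
Sunrise is at 12 − H_s/15 = 12 − 5.800 = 6.200 h local solar time.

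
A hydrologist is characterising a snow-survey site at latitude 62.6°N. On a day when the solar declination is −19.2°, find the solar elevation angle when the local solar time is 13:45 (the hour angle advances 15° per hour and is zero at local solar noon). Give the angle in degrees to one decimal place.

5.6°

Hour angle H = 15° × (13.75 − 12) = 26.25°.
cos θ_z = sin φ sin δ + cos φ cos δ cos H = (0.8878)(-0.3289) + (0.4602)(0.9444)(0.8969) = 0.0978.
θ_z = arccos(0.0978) = 84.39°, so the elevation is 90° − 84.39° = 5.61°.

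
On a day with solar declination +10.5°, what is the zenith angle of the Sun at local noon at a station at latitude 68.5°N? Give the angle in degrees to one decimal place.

58.0°

At local solar noon the hour angle is zero, so the zenith angle is |φ − δ| = |68.5° − (10.5°)| = 58.0°.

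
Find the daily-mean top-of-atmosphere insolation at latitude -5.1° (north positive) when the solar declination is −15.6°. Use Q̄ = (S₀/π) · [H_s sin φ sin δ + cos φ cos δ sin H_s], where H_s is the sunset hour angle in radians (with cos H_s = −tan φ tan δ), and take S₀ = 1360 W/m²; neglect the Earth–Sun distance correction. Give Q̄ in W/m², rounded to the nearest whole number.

432 W/m²

The sunset hour angle satisfies cos H_s = −tan φ tan δ = -0.0249, giving H_s = 91.43°. In radians, H_s = 1.5958.
H_s sin φ sin δ = 1.5958 × -0.0889 × -0.2689 = 0.0381.
cos φ cos δ sin H_s = 0.9960 × 0.9632 × 0.9997 = 0.9591.
Q̄ = (1360/π) × (0.0381 + 0.9591) = 432.90 × 0.9972 = 431.69 W/m².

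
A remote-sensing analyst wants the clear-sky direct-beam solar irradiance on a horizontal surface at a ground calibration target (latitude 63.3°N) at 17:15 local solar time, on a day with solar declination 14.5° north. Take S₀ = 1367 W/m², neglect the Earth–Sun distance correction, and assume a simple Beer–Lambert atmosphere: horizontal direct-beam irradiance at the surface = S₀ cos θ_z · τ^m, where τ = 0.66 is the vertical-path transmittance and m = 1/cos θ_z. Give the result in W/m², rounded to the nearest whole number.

110 W/m²

Hour angle H = 15° × (17.25 − 12) = 78.75°.
cos θ_z = sin φ sin δ + cos φ cos δ cos H = (0.8934)(0.2504) + (0.4493)(0.9681)(0.1951) = 0.3086.
Air mass m = 1/cos θ_z = 1/0.3086 = 3.240; τ^m = 0.66^3.240 = 0.2602.
Surface direct beam = 1367 × 0.3086 × 0.2602 = 109.77 W/m².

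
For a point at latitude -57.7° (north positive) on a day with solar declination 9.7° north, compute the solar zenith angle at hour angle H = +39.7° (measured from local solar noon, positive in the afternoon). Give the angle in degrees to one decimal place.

74.8°

With φ = -57.7°, δ = 9.7°, H = 39.70°: sin φ sin δ = -0.1424, cos φ cos δ cos H = 0.4053, so cos θ_z = 0.2629.
θ_z = arccos(0.2629) = 74.76°.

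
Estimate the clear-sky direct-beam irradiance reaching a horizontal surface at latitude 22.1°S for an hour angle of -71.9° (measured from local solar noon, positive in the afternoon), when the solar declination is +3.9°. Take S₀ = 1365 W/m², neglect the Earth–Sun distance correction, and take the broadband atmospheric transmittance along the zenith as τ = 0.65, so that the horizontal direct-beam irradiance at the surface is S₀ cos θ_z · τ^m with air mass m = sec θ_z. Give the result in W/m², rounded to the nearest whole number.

With φ = -22.1°, δ = 3.9°, H = -71.90°: sin φ sin δ = -0.0256, cos φ cos δ cos H = 0.2872, so cos θ_z = 0.2616.
Air mass m = 1/cos θ_z = 1/0.2616 = 3.823; τ^m = 0.65^3.823 = 0.1926.
Surface direct beam = 1365 × 0.2616 × 0.1926 = 68.77 W/m².

69 W/m²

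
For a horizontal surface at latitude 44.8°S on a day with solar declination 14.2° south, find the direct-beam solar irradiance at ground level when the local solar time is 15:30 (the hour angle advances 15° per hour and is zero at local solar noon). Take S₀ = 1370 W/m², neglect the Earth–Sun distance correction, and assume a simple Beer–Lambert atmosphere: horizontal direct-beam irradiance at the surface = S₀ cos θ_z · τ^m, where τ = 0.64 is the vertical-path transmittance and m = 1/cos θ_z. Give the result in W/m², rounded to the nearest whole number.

381 W/m²

Hour angle H = 15° × (15.5 − 12) = 52.50°.
With φ = -44.8°, δ = -14.2°, H = 52.50°: sin φ sin δ = 0.1729, cos φ cos δ cos H = 0.4188, so cos θ_z = 0.5917.
Air mass m = 1/cos θ_z = 1/0.5917 = 1.690; τ^m = 0.64^1.690 = 0.4704.
Surface direct beam = 1370 × 0.5917 × 0.4704 = 381.32 W/m².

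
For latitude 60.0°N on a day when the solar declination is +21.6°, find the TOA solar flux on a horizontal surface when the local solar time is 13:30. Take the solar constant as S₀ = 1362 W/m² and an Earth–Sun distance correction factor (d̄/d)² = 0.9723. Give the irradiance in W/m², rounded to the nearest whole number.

Hour angle H = 15° × (13.5 − 12) = 22.50°.
cos θ_z = sin φ sin δ + cos φ cos δ cos H = (0.8660)(0.3681) + (0.5000)(0.9298)(0.9239) = 0.7483.
Top-of-atmosphere irradiance = S₀ (d̄/d)² cos θ_z = 1362 × 0.9723 × 0.7483 = 990.95 W/m².

991 W/m²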